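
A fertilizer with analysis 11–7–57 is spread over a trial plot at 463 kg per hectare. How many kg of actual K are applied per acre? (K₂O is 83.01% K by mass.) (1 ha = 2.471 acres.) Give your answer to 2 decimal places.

88.66 kg K per acre

K₂O per hectare = 463 × 57% = 263.91 kg.
Elemental K = 263.91 × 0.8301 = 219.072 kg per hectare.
Convert to per acre: 219.072 × 0.404694 = 88.6571 kg.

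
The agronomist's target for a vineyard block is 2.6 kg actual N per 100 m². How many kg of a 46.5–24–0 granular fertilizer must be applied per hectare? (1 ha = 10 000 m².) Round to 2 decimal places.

559.14 kg of product per hectare

Product per 100 m² = 2.6 / 46.5% = 5.5914 kg.
Convert to per hectare: 5.5914 × 100 = 559.1398 kg.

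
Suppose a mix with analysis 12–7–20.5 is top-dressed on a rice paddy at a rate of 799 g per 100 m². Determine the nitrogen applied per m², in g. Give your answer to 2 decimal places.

0.96 g N per sq m

nitrogen per 100 m² = 799 × 12% = 95.88 g.
Convert to per m²: 95.88 × 0.01 = 0.9588 g.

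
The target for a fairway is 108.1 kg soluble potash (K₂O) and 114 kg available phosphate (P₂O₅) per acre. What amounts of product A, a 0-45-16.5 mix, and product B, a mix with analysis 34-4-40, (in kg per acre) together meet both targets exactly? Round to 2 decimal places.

Let a = kg of product A, b = kg of product B (per acre).
K₂O: 0.165·a + 0.4·b = 108.1
P₂O₅: 0.45·a + 0.04·b = 114
Eliminate a: (row1) − 0.165/0.45·(row2) → 0.385333·b = 66.3, so b = 172.059.
Back-substitute: a = (108.1 − 0.4·172.059) / 0.165 = 238.039.

238.04 kg product A, 172.06 kg product B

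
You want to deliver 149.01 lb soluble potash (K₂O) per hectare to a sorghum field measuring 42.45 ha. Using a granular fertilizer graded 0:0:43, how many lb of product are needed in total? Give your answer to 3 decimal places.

14710.406 lb

Product per hectare = 149.01 / 43% = 346.535 lb.
Total product = 346.535 × 42.45 = 14710.4058 lb.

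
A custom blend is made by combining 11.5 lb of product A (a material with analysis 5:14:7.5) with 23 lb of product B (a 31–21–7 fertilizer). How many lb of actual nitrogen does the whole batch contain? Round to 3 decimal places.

N mass = 5%×11.5 + 31%×23 = 7.705 lb.

7.705 lb N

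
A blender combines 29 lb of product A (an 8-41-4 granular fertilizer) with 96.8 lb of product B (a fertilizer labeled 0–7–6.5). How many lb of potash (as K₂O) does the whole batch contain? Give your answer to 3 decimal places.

K₂O mass = 4%×29 + 6.5%×96.8 = 7.452 lb.

7.452 lb K₂O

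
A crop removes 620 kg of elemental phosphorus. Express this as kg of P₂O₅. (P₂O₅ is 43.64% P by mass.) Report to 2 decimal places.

P₂O₅ = 620 / 0.4364 = 1420.7149 kg.

1420.71 kg P₂O₅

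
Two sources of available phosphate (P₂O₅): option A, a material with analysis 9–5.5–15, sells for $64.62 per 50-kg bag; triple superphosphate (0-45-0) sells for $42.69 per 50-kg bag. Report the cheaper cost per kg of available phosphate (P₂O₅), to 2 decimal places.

$1.90 per kg P₂O₅ (triple superphosphate)

option A: P₂O₅ per bag = 50 × 5.5% = 2.75 kg; cost = 64.62 / 2.75 = $23.4982/kg P₂O₅.
triple superphosphate: P₂O₅ per bag = 50 × 45% = 22.5 kg; cost = 42.69 / 22.5 = $1.8973/kg P₂O₅.
triple superphosphate is cheaper.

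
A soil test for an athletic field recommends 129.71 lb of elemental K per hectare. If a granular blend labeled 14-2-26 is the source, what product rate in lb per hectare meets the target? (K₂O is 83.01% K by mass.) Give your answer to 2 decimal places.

600.99 lb of product per hectare

As K₂O: 129.71 / 0.8301 = 156.258 lb per hectare.
Product per hectare = 156.258 / 26% = 600.993 lb.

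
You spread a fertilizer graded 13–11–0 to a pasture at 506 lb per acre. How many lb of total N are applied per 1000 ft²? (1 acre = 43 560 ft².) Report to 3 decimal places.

nitrogen per acre = 506 × 13% = 65.78 lb.
Convert to per 1000 ft²: 65.78 × 0.0229568 = 1.5101 lb.

1.510 lb N per thousand sq ft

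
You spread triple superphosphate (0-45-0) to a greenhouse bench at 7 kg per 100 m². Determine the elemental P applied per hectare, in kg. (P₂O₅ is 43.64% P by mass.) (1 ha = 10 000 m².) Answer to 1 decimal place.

137.5 kg P per hectare

P₂O₅ per 100 m² = 7 × 45% = 3.15 kg.
Elemental P = 3.15 × 0.4364 = 1.37466 kg per 100 m².
Convert to per hectare: 1.37466 × 100 = 137.466 kg.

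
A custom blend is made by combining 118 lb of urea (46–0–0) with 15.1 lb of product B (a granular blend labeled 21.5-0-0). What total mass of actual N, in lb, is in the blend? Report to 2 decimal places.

57.53 lb N

N mass = 46%×118 + 21.5%×15.1 = 57.5265 lb.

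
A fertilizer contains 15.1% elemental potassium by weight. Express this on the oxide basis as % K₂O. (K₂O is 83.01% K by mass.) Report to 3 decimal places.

18.191% K₂O

%K₂O = 15.1 / 0.8301 = 18.1906%.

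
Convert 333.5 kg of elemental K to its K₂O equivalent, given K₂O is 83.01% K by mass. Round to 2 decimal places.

K₂O = 333.5 / 0.8301 = 401.759 kg.

401.76 kg K₂O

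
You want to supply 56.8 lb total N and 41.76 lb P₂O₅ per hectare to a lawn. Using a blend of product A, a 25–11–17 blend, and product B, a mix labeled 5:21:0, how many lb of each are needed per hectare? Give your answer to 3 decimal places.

Per-hectare balance (a = product A, b = product B):
N: 0.25·a + 0.05·b = 56.8
P₂O₅: 0.11·a + 0.21·b = 41.76
From row1: a = (56.8 − 0.05·b) / 0.25.
Into row2: 0.11·(56.8 − 0.05·b)/0.25 + 0.21·b = 41.76 → b = 89.19149, a = 209.3617.

209.362 lb product A, 89.191 lb product B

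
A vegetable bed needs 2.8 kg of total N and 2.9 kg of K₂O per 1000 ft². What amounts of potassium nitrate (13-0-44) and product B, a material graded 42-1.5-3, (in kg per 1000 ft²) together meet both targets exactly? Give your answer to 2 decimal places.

Let a = kg of potassium nitrate, b = kg of product B (per 1000 ft²).
N: 0.13·a + 0.42·b = 2.8
K₂O: 0.44·a + 0.03·b = 2.9
Eliminate a: (row1) − 0.13/0.44·(row2) → 0.411136·b = 1.94318, so b = 4.72637.
Back-substitute: a = (2.8 − 0.42·4.72637) / 0.13 = 6.26866.

6.27 kg potassium nitrate, 4.73 kg product B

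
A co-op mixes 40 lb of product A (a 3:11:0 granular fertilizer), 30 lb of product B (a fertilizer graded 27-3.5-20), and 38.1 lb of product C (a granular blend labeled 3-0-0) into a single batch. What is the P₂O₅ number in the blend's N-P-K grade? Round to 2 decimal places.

Total mass = 40 + 30 + 38.1 = 108.1 lb.
P₂O₅ mass = 11%×40 + 3.5%×30 + 0%×38.1 = 5.45 lb.
% P₂O₅ = 5.45 / 108.1 = 5.04163%.

5.04% P₂O₅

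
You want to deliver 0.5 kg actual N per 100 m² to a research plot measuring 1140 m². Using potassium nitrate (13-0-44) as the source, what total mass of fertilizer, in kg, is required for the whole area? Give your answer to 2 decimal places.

43.85 kg

Product per 100 m² = 0.5 / 13% = 3.84615 kg.
Total product = 3.84615 × 1140 / 100 = 43.8462 kg.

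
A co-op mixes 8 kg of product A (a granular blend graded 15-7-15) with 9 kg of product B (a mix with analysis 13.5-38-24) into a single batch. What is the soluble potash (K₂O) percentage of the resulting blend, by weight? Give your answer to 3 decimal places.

19.765% K₂O

Total mass = 8 + 9 = 17 kg.
K₂O mass = 15%×8 + 24%×9 = 3.36 kg.
% K₂O = 3.36 / 17 = 19.7647%.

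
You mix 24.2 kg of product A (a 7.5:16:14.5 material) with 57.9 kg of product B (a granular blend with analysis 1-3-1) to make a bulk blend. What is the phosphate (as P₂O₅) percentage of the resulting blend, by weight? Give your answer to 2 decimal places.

6.83% P₂O₅

Total mass = 24.2 + 57.9 = 82.1 kg.
P₂O₅ mass = 16%×24.2 + 3%×57.9 = 5.609 kg.
% P₂O₅ = 5.609 / 82.1 = 6.83191%.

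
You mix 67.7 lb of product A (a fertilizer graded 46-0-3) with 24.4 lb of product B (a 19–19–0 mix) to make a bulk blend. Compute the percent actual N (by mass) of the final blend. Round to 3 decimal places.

Total mass = 67.7 + 24.4 = 92.1 lb.
N mass = 46%×67.7 + 19%×24.4 = 35.778 lb.
% N = 35.778 / 92.1 = 38.8469%.

38.847% N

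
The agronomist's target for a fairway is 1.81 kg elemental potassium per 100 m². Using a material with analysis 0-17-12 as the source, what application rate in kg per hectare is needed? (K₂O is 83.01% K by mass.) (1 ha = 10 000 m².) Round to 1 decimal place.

As K₂O: 1.81 / 0.8301 = 2.18046 kg per 100 m².
Product per 100 m² = 2.18046 / 12% = 18.1705 kg.
Convert to per hectare: 18.1705 × 100 = 1817.05 kg.

1817.1 kg of product per hectare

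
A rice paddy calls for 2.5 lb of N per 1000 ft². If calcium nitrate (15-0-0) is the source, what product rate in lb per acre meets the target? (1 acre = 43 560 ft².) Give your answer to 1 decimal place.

726.0 lb of product per acre

Product per 1000 ft² = 2.5 / 15% = 16.6667 lb.
Convert to per acre: 16.6667 × 43.56 = 726 lb.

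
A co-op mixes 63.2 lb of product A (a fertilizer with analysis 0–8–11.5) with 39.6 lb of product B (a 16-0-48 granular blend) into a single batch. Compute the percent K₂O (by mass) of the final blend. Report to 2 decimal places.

25.56% K₂O

Total mass = 63.2 + 39.6 = 102.8 lb.
K₂O mass = 11.5%×63.2 + 48%×39.6 = 26.276 lb.
% K₂O = 26.276 / 102.8 = 25.5603%.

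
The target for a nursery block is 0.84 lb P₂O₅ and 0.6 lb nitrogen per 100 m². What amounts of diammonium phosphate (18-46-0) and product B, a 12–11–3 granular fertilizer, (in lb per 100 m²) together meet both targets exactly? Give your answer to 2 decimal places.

0.98 lb diammonium phosphate, 3.53 lb product B

Per-100 m² balance (a = diammonium phosphate, b = product B):
P₂O₅: 0.46·a + 0.11·b = 0.84
N: 0.18·a + 0.12·b = 0.6
From row1: a = (0.84 − 0.11·b) / 0.46.
Into row2: 0.18·(0.84 − 0.11·b)/0.46 + 0.12·b = 0.6 → b = 3.52542, a = 0.983051.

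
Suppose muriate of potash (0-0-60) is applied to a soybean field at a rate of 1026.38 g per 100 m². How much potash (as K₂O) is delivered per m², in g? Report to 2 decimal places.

K₂O per 100 m² = 1026.38 × 60% = 615.828 g.
Convert to per m²: 615.828 × 0.01 = 6.15828 g.

6.16 g K₂O per sq m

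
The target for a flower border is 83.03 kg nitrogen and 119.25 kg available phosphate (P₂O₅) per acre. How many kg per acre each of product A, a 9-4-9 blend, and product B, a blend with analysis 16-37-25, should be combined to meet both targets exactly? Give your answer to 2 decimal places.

432.75 kg product A, 275.51 kg product B

Let a = kg of product A, b = kg of product B (per acre).
N: 0.09·a + 0.16·b = 83.03
P₂O₅: 0.04·a + 0.37·b = 119.25
From row1: a = (83.03 − 0.16·b) / 0.09.
Into row2: 0.04·(83.03 − 0.16·b)/0.09 + 0.37·b = 119.25 → b = 275.513, a = 432.7546.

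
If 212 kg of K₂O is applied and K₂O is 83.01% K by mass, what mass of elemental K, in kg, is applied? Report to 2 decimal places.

175.98 kg K

K = 212 × 0.8301 = 175.981 kg.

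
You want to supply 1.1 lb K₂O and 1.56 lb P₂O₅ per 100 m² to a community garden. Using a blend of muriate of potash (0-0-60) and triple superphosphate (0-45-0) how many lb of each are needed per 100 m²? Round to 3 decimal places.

With a, b = lb per 100 m² of muriate of potash and triple superphosphate:
K₂O: 0.6·a + 0·b = 1.1
P₂O₅: 0·a + 0.45·b = 1.56
Solving simultaneously: a = 1.83333, b = 3.46667.

1.833 lb muriate of potash, 3.467 lb triple superphosphate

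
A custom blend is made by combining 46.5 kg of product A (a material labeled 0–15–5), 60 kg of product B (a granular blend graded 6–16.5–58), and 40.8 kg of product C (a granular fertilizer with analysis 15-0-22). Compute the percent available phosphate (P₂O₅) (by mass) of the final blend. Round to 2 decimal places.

11.46% P₂O₅

Total mass = 46.5 + 60 + 40.8 = 147.3 kg.
P₂O₅ mass = 15%×46.5 + 16.5%×60 + 0%×40.8 = 16.875 kg.
% P₂O₅ = 16.875 / 147.3 = 11.4562%.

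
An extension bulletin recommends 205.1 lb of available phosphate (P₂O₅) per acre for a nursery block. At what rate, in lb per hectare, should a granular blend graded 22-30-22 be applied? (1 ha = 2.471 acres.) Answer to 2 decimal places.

1689.34 lb of product per hectare

Product per acre = 205.1 / 30% = 683.667 lb.
Convert to per hectare: 683.667 × 2.471 = 1689.3403 lb.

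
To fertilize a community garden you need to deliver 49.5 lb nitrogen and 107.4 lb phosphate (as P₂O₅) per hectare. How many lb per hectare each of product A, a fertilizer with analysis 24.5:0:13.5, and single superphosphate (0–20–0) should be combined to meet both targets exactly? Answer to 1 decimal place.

With a, b = lb per hectare of product A and single superphosphate:
N: 0.245·a + 0·b = 49.5
P₂O₅: 0·a + 0.2·b = 107.4
Solving simultaneously: a = 202.041, b = 537.

202.0 lb product A, 537.0 lb single superphosphate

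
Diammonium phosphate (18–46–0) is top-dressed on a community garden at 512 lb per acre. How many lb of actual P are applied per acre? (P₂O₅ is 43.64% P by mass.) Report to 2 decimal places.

P₂O₅ per acre = 512 × 46% = 235.52 lb.
Elemental P = 235.52 × 0.4364 = 102.781 lb per acre.

102.78 lb P per acre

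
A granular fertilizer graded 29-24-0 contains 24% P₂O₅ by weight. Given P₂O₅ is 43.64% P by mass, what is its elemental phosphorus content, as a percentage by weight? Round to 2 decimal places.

10.47% P

%P = 24 × 0.4364 = 10.4736%.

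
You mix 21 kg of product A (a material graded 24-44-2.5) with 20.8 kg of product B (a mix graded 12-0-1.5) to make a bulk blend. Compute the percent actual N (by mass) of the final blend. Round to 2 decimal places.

18.03% N

Total mass = 21 + 20.8 = 41.8 kg.
N mass = 24%×21 + 12%×20.8 = 7.536 kg.
% N = 7.536 / 41.8 = 18.0287%.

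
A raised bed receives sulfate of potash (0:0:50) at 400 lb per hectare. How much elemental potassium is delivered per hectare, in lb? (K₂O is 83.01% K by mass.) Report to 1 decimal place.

K₂O per hectare = 400 × 50% = 200 lb.
Elemental K = 200 × 0.8301 = 166.02 lb per hectare.

166.0 lb K per hectare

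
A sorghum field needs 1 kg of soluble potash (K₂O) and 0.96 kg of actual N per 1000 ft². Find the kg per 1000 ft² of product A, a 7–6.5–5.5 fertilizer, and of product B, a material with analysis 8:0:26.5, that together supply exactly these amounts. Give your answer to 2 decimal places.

Let a = kg of product A, b = kg of product B (per 1000 ft²).
K₂O: 0.055·a + 0.265·b = 1
N: 0.07·a + 0.08·b = 0.96
Eliminate a: (row1) − 0.055/0.07·(row2) → 0.202143·b = 0.245714, so b = 1.21555.
Back-substitute: a = (1 − 0.265·1.21555) / 0.055 = 12.3251.

12.33 kg product A, 1.22 kg product B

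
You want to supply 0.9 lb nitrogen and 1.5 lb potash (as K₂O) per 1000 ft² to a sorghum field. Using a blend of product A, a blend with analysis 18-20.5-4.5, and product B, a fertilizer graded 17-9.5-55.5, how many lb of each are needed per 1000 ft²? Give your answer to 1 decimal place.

2.7 lb product A, 2.5 lb product B

With a, b = lb per 1000 ft² of product A and product B:
N: 0.18·a + 0.17·b = 0.9
K₂O: 0.045·a + 0.555·b = 1.5
Eliminate a: (row1) − 0.18/0.045·(row2) → -2.05·b = -5.1, so b = 2.4878.
Back-substitute: a = (0.9 − 0.17·2.4878) / 0.18 = 2.65041.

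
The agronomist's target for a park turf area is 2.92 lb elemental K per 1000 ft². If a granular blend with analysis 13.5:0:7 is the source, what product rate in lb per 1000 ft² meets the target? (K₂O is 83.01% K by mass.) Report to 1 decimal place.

As K₂O: 2.92 / 0.8301 = 3.51765 lb per 1000 ft².
Product per 1000 ft² = 3.51765 / 7% = 50.2521 lb.

50.3 lb of product per thousand sq ft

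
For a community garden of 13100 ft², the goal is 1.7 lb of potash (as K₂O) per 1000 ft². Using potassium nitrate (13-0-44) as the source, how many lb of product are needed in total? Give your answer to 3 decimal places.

50.614 lb

Product per 1000 ft² = 1.7 / 44% = 3.86364 lb.
Total product = 3.86364 × 13100 / 1000 = 50.6136 lb.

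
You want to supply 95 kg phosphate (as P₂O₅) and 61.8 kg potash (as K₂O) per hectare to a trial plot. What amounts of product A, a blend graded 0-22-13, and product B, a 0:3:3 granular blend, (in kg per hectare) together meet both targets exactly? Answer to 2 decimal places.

Let a = kg of product A, b = kg of product B (per hectare).
P₂O₅: 0.22·a + 0.03·b = 95
K₂O: 0.13·a + 0.03·b = 61.8
From row1: a = (95 − 0.03·b) / 0.22.
Into row2: 0.13·(95 − 0.03·b)/0.22 + 0.03·b = 61.8 → b = 461.481, a = 368.889.

368.89 kg product A, 461.48 kg product B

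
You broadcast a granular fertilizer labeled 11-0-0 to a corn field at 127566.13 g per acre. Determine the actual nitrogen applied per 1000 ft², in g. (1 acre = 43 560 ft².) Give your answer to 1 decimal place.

nitrogen per acre = 127566.13 × 11% = 14032.3 g.
Convert to per 1000 ft²: 14032.3 × 0.0229568 = 322.137 g.

322.1 g N per thousand sq ft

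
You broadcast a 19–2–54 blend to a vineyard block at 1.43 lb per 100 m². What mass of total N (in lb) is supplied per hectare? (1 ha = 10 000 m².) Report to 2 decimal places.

27.17 lb N per hectare

nitrogen per 100 m² = 1.43 × 19% = 0.2717 lb.
Convert to per hectare: 0.2717 × 100 = 27.17 lb.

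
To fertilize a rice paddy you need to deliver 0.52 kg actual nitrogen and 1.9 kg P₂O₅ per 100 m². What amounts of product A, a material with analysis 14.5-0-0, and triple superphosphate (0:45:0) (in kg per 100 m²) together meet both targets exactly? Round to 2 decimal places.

Let a = kg of product A, b = kg of triple superphosphate (per 100 m²).
N: 0.145·a + 0·b = 0.52
P₂O₅: 0·a + 0.45·b = 1.9
Solving simultaneously: a = 3.58621, b = 4.22222.

3.59 kg product A, 4.22 kg triple superphosphate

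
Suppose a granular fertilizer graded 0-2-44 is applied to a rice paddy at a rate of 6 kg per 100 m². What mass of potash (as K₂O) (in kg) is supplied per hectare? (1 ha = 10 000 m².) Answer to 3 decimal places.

264.000 kg K₂O per hectare

K₂O per 100 m² = 6 × 44% = 2.64 kg.
Convert to per hectare: 2.64 × 100 = 264 kg.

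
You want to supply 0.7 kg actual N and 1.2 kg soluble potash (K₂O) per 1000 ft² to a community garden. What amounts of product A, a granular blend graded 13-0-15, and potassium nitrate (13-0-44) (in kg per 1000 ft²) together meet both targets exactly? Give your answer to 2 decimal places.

4.03 kg product A, 1.35 kg potassium nitrate

Let a = kg of product A, b = kg of potassium nitrate (per 1000 ft²).
N: 0.13·a + 0.13·b = 0.7
K₂O: 0.15·a + 0.44·b = 1.2
Eliminate b: (row1) − 0.13/0.44·(row2) → 0.0856818·a = 0.345455, so a = 4.03183.
Then b = (1.2 − 0.15·4.03183) / 0.44 = 1.35279.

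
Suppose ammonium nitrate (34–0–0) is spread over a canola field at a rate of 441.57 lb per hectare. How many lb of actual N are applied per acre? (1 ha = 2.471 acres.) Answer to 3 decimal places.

nitrogen per hectare = 441.57 × 34% = 150.134 lb.
Convert to per acre: 150.134 × 0.404694 = 60.7583 lb.

60.758 lb N per acre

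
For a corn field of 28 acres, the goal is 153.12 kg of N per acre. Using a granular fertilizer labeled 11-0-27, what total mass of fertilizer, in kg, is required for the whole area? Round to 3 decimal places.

Product per acre = 153.12 / 11% = 1392 kg.
Total product = 1392 × 28 = 38976 kg.

38976.000 kg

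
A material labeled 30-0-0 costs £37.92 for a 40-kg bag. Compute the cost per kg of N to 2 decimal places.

N in bag = 40 × 30% = 12 kg.
Cost per kg N = £37.92 / 12 = £3.1600.

£3.16 per kg N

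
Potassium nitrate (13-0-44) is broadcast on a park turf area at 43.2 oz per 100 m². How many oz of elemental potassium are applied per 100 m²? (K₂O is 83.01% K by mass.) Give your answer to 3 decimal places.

K₂O per 100 m² = 43.2 × 44% = 19.008 oz.
Elemental K = 19.008 × 0.8301 = 15.7785 oz per 100 m².

15.779 oz K per hundred sq m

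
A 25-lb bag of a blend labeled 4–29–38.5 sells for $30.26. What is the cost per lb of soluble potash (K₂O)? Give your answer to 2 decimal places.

$3.14 per lb K₂O

K₂O in bag = 25 × 38.5% = 9.625 lb.
Cost per lb K₂O = $30.26 / 9.625 = $3.1439.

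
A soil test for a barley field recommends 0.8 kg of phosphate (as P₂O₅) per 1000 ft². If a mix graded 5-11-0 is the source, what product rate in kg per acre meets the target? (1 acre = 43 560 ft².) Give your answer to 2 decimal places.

316.80 kg of product per acre

Product per 1000 ft² = 0.8 / 11% = 7.27273 kg.
Convert to per acre: 7.27273 × 43.56 = 316.8 kg.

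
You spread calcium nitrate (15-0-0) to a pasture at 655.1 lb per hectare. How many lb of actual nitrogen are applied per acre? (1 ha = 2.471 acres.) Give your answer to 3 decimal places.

39.767 lb N per acre

nitrogen per hectare = 655.1 × 15% = 98.265 lb.
Convert to per acre: 98.265 × 0.404694 = 39.7673 lb.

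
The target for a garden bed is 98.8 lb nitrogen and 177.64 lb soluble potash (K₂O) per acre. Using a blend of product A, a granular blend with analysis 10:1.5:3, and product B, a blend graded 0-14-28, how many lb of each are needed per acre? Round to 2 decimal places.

988.00 lb product A, 528.57 lb product B

With a, b = lb per acre of product A and product B:
N: 0.1·a + 0·b = 98.8
K₂O: 0.03·a + 0.28·b = 177.64
From row1: a = (98.8 − 0·b) / 0.1.
Into row2: 0.03·(98.8 − 0·b)/0.1 + 0.28·b = 177.64 → b = 528.571, a = 988.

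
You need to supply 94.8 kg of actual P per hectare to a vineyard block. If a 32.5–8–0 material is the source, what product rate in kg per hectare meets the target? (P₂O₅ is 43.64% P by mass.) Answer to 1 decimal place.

2715.4 kg of product per hectare

As P₂O₅: 94.8 / 0.4364 = 217.232 kg per hectare.
Product per hectare = 217.232 / 8% = 2715.399 kg.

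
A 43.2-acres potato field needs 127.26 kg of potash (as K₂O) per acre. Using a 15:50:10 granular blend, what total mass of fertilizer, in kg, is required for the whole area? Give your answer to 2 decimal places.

Product per acre = 127.26 / 10% = 1272.6 kg.
Total product = 1272.6 × 43.2 = 54976.32 kg.

54976.32 kg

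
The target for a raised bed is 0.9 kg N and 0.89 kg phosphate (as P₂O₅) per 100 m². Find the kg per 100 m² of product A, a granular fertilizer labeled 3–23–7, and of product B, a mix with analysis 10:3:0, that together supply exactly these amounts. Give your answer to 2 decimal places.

2.81 kg product A, 8.16 kg product B

With a, b = kg per 100 m² of product A and product B:
N: 0.03·a + 0.1·b = 0.9
P₂O₅: 0.23·a + 0.03·b = 0.89
Eliminate b: (row1) − 0.1/0.03·(row2) → -0.736667·a = -2.06667, so a = 2.80543.
Then b = (0.89 − 0.23·2.80543) / 0.03 = 8.15837.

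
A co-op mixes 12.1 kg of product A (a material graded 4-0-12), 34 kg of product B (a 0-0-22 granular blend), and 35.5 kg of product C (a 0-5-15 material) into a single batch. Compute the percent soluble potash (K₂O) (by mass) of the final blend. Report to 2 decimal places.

Total mass = 12.1 + 34 + 35.5 = 81.6 kg.
K₂O mass = 12%×12.1 + 22%×34 + 15%×35.5 = 14.257 kg.
% K₂O = 14.257 / 81.6 = 17.4718%.

17.47% K₂O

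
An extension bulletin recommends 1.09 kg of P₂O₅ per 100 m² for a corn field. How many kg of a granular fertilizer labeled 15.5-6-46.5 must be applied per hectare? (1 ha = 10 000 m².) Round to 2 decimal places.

Product per 100 m² = 1.09 / 6% = 18.1667 kg.
Convert to per hectare: 18.1667 × 100 = 1816.667 kg.

1816.67 kg of product per hectare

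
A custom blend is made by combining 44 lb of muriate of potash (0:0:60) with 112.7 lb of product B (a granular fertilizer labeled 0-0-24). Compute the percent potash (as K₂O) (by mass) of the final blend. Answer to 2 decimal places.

34.11% K₂O

Total mass = 44 + 112.7 = 156.7 lb.
K₂O mass = 60%×44 + 24%×112.7 = 53.448 lb.
% K₂O = 53.448 / 156.7 = 34.1085%.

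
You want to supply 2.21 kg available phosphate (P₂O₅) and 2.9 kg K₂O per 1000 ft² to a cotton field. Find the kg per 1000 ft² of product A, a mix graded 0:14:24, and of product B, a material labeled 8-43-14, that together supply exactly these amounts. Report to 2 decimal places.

With a, b = kg per 1000 ft² of product A and product B:
P₂O₅: 0.14·a + 0.43·b = 2.21
K₂O: 0.24·a + 0.14·b = 2.9
Solving simultaneously: a = 11.2153, b = 1.48804.

11.22 kg product A, 1.49 kg product B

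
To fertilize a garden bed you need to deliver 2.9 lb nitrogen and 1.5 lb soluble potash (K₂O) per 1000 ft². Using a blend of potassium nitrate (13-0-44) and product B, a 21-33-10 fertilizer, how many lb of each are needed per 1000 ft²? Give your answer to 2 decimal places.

With a, b = lb per 1000 ft² of potassium nitrate and product B:
N: 0.13·a + 0.21·b = 2.9
K₂O: 0.44·a + 0.1·b = 1.5
Eliminate b: (row1) − 0.21/0.1·(row2) → -0.794·a = -0.25, so a = 0.314861.
Then b = (1.5 − 0.44·0.314861) / 0.1 = 13.6146.

0.31 lb potassium nitrate, 13.61 lb product B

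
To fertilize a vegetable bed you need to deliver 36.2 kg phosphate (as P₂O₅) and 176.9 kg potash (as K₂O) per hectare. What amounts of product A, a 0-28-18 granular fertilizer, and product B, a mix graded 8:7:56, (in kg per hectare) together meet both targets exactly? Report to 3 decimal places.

Per-hectare balance (a = product A, b = product B):
P₂O₅: 0.28·a + 0.07·b = 36.2
K₂O: 0.18·a + 0.56·b = 176.9
Eliminate b: (row1) − 0.07/0.56·(row2) → 0.2575·a = 14.0875, so a = 54.7087.
Then b = (176.9 − 0.18·54.7087) / 0.56 = 298.3079.

54.709 kg product A, 298.308 kg product B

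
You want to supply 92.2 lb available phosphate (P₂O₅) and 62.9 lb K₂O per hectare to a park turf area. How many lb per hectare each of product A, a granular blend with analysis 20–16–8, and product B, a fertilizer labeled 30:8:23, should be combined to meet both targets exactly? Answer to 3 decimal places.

With a, b = lb per hectare of product A and product B:
P₂O₅: 0.16·a + 0.08·b = 92.2
K₂O: 0.08·a + 0.23·b = 62.9
Solving simultaneously: a = 532.03947, b = 88.4211.

532.039 lb product A, 88.421 lb product B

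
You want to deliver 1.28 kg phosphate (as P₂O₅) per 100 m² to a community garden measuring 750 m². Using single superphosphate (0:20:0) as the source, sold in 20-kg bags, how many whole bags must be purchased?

3 bags

Product per 100 m² = 1.28 / 20% = 6.4 kg.
Total product = 6.4 × 750 / 100 = 48 kg.
Bags = ⌈48 / 20⌉ = 3.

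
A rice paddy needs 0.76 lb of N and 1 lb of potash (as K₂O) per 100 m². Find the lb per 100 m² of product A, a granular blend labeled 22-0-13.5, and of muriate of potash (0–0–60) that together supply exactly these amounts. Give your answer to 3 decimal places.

Per-100 m² balance (a = product A, b = muriate of potash):
N: 0.22·a + 0·b = 0.76
K₂O: 0.135·a + 0.6·b = 1
Eliminate b: (row1) − 0/0.6·(row2) → 0.22·a = 0.76, so a = 3.45455.
Then b = (1 − 0.135·3.45455) / 0.6 = 0.889394.

3.455 lb product A, 0.889 lb muriate of potash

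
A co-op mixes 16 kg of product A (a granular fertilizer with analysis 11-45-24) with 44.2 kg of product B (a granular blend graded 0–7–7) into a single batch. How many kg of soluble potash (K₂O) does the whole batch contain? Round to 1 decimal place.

6.9 kg K₂O

K₂O mass = 24%×16 + 7%×44.2 = 6.934 kg.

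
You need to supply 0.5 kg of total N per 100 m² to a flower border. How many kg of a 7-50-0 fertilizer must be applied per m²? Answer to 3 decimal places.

Product per 100 m² = 0.5 / 7% = 7.14286 kg.
Convert to per m²: 7.14286 × 0.01 = 0.0714286 kg.

0.071 kg of product per sq m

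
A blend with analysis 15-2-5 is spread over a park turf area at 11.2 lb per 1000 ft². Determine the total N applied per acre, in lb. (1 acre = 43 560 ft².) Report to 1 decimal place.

73.2 lb N per acre

nitrogen per 1000 ft² = 11.2 × 15% = 1.68 lb.
Convert to per acre: 1.68 × 43.56 = 73.1808 lb.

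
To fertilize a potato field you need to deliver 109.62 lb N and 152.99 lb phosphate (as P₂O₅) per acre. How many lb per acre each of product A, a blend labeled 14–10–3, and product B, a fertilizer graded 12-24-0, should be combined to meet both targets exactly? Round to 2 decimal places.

Per-acre balance (a = product A, b = product B):
N: 0.14·a + 0.12·b = 109.62
P₂O₅: 0.1·a + 0.24·b = 152.99
Eliminate a: (row1) − 0.14/0.1·(row2) → -0.216·b = -104.566, so b = 484.102.
Back-substitute: a = (109.62 − 0.12·484.102) / 0.14 = 368.056.

368.06 lb product A, 484.10 lb product B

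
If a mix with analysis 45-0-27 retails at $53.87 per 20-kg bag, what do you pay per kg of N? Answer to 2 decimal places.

$5.99 per kg N

N in bag = 20 × 45% = 9 kg.
Cost per kg N = $53.87 / 9 = $5.9856.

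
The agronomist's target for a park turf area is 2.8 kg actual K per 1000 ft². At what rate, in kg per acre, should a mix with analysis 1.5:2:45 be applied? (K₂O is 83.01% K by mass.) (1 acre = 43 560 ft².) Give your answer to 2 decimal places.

As K₂O: 2.8 / 0.8301 = 3.37309 kg per 1000 ft².
Product per 1000 ft² = 3.37309 / 45% = 7.49575 kg.
Convert to per acre: 7.49575 × 43.56 = 326.5149 kg.

326.51 kg of product per acre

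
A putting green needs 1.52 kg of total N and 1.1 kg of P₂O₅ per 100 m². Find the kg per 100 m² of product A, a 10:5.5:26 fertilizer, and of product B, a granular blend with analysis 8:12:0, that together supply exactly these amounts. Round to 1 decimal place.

With a, b = kg per 100 m² of product A and product B:
N: 0.1·a + 0.08·b = 1.52
P₂O₅: 0.055·a + 0.12·b = 1.1
Eliminate a: (row1) − 0.1/0.055·(row2) → -0.138182·b = -0.48, so b = 3.47368.
Back-substitute: a = (1.52 − 0.08·3.47368) / 0.1 = 12.4211.

12.4 kg product A, 3.5 kg product B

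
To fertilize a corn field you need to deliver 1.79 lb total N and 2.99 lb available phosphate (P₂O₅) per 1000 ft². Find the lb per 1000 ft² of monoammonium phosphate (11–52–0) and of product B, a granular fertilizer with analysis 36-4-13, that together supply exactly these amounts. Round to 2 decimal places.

With a, b = lb per 1000 ft² of monoammonium phosphate and product B:
N: 0.11·a + 0.36·b = 1.79
P₂O₅: 0.52·a + 0.04·b = 2.99
From row1: a = (1.79 − 0.36·b) / 0.11.
Into row2: 0.52·(1.79 − 0.36·b)/0.11 + 0.04·b = 2.99 → b = 3.29267, a = 5.49672.

5.50 lb monoammonium phosphate, 3.29 lb product B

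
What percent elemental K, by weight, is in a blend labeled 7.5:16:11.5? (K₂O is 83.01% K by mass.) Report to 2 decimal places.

9.55% K

%K = 11.5 × 0.8301 = 9.54615%.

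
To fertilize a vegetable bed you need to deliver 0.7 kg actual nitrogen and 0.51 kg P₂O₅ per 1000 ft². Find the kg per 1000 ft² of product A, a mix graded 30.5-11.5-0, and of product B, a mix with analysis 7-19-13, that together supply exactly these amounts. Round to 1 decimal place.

1.9 kg product A, 1.5 kg product B

Per-1000 ft² balance (a = product A, b = product B):
N: 0.305·a + 0.07·b = 0.7
P₂O₅: 0.115·a + 0.19·b = 0.51
Eliminate b: (row1) − 0.07/0.19·(row2) → 0.262632·a = 0.512105, so a = 1.9499.
Then b = (0.51 − 0.115·1.9499) / 0.19 = 1.50401.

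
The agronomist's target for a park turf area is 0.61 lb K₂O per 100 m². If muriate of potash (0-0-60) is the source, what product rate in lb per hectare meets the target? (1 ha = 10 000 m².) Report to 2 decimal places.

101.67 lb of product per hectare

Product per 100 m² = 0.61 / 60% = 1.01667 lb.
Convert to per hectare: 1.01667 × 100 = 101.667 lb.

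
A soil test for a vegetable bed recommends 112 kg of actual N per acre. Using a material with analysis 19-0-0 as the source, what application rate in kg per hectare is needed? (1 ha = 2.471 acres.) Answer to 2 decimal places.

Product per acre = 112 / 19% = 589.474 kg.
Convert to per hectare: 589.474 × 2.471 = 1456.589 kg.

1456.59 kg of product per hectare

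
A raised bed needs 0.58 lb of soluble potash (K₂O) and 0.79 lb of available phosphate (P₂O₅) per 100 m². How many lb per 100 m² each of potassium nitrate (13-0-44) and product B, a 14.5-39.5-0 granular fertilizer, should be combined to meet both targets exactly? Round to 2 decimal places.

1.32 lb potassium nitrate, 2.00 lb product B

Per-100 m² balance (a = potassium nitrate, b = product B):
K₂O: 0.44·a + 0·b = 0.58
P₂O₅: 0·a + 0.395·b = 0.79
Solving simultaneously: a = 1.31818, b = 2.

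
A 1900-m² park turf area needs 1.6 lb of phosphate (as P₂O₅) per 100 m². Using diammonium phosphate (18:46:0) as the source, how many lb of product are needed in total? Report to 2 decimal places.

66.09 lb

Product per 100 m² = 1.6 / 46% = 3.47826 lb.
Total product = 3.47826 × 1900 / 100 = 66.087 lb.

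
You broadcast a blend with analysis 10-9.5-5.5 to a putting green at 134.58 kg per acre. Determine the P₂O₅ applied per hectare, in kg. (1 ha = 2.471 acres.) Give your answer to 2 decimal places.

31.59 kg P₂O₅ per hectare

P₂O₅ per acre = 134.58 × 9.5% = 12.7851 kg.
Convert to per hectare: 12.7851 × 2.471 = 31.592 kg.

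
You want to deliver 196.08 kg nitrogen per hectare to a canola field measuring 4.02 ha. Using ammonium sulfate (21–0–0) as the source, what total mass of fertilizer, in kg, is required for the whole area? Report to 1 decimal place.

Product per hectare = 196.08 / 21% = 933.714 kg.
Total product = 933.714 × 4.02 = 3753.53 kg.

3753.5 kg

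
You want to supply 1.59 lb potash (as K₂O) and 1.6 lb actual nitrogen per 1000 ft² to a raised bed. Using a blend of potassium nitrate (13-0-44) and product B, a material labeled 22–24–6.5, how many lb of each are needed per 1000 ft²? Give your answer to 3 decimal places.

2.782 lb potassium nitrate, 5.629 lb product B

Let a = lb of potassium nitrate, b = lb of product B (per 1000 ft²).
K₂O: 0.44·a + 0.065·b = 1.59
N: 0.13·a + 0.22·b = 1.6
Eliminate b: (row1) − 0.065/0.22·(row2) → 0.401591·a = 1.11727, so a = 2.78212.
Then b = (1.6 − 0.13·2.78212) / 0.22 = 5.62875.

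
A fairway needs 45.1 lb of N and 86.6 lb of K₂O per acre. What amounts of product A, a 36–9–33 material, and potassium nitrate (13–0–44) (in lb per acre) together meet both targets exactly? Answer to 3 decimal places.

74.338 lb product A, 141.065 lb potassium nitrate

Let a = lb of product A, b = lb of potassium nitrate (per acre).
N: 0.36·a + 0.13·b = 45.1
K₂O: 0.33·a + 0.44·b = 86.6
Eliminate a: (row1) − 0.36/0.33·(row2) → -0.35·b = -49.3727, so b = 141.0649.
Back-substitute: a = (45.1 − 0.13·141.0649) / 0.36 = 74.3377.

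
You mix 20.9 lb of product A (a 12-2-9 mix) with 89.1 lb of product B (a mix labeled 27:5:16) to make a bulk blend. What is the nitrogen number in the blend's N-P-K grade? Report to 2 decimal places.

Total mass = 20.9 + 89.1 = 110 lb.
N mass = 12%×20.9 + 27%×89.1 = 26.565 lb.
% N = 26.565 / 110 = 24.15%.

24.15% N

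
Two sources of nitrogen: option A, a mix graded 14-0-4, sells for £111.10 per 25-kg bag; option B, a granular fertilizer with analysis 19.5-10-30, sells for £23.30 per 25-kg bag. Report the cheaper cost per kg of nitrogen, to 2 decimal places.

option A: N per bag = 25 × 14% = 3.5 kg; cost = 111.10 / 3.5 = £31.7429/kg N.
option B: N per bag = 25 × 19.5% = 4.875 kg; cost = 23.30 / 4.875 = £4.7795/kg N.
option B is cheaper.

£4.78 per kg N (option B)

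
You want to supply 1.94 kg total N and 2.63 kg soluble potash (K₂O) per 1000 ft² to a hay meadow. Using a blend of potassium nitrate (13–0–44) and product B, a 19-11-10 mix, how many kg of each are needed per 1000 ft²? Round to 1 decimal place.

Let a = kg of potassium nitrate, b = kg of product B (per 1000 ft²).
N: 0.13·a + 0.19·b = 1.94
K₂O: 0.44·a + 0.1·b = 2.63
Eliminate a: (row1) − 0.13/0.44·(row2) → 0.160455·b = 1.16295, so b = 7.24788.
Back-substitute: a = (1.94 − 0.19·7.24788) / 0.13 = 4.33003.

4.3 kg potassium nitrate, 7.2 kg product B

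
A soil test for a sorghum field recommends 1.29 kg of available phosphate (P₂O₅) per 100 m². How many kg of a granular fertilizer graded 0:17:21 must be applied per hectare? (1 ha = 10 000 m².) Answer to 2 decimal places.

Product per 100 m² = 1.29 / 17% = 7.58824 kg.
Convert to per hectare: 7.58824 × 100 = 758.824 kg.

758.82 kg of product per hectare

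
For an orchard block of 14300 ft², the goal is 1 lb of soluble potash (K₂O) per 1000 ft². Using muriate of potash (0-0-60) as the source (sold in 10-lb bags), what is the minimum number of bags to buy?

Product per 1000 ft² = 1 / 60% = 1.66667 lb.
Total product = 1.66667 × 14300 / 1000 = 23.8333 lb.
Bags = ⌈23.8333 / 10⌉ = 3.

3 bags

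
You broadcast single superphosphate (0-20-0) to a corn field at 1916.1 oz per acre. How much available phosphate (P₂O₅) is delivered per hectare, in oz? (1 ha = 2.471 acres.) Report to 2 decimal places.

946.94 oz P₂O₅ per hectare

P₂O₅ per acre = 1916.1 × 20% = 383.22 oz.
Convert to per hectare: 383.22 × 2.471 = 946.937 oz.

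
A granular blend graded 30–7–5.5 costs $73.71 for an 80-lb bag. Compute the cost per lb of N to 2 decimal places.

N in bag = 80 × 30% = 24 lb.
Cost per lb N = $73.71 / 24 = $3.0712.

$3.07 per lb N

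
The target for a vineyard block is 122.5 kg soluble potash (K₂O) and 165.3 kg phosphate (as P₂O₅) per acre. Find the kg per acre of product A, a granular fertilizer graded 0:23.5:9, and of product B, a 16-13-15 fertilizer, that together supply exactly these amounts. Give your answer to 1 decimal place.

376.6 kg product A, 590.7 kg product B

Let a = kg of product A, b = kg of product B (per acre).
K₂O: 0.09·a + 0.15·b = 122.5
P₂O₅: 0.235·a + 0.13·b = 165.3
Eliminate b: (row1) − 0.15/0.13·(row2) → -0.181154·a = -68.2308, so a = 376.645.
Then b = (165.3 − 0.235·376.645) / 0.13 = 590.679.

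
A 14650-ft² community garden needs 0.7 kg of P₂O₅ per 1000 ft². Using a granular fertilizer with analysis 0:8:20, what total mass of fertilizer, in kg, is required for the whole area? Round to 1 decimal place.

Product per 1000 ft² = 0.7 / 8% = 8.75 kg.
Total product = 8.75 × 14650 / 1000 = 128.188 kg.

128.2 kg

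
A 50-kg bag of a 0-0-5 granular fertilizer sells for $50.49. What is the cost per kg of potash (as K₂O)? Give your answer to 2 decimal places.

$20.20 per kg K₂O

K₂O in bag = 50 × 5% = 2.5 kg.
Cost per kg K₂O = $50.49 / 2.5 = $20.1960.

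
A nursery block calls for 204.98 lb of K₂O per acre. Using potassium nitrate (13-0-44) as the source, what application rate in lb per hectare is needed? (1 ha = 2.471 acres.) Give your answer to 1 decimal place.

1151.1 lb of product per hectare

Product per acre = 204.98 / 44% = 465.864 lb.
Convert to per hectare: 465.864 × 2.471 = 1151.149 lb.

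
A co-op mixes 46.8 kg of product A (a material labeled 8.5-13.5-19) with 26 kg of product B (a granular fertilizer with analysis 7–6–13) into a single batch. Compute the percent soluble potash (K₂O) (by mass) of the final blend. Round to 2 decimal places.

Total mass = 46.8 + 26 = 72.8 kg.
K₂O mass = 19%×46.8 + 13%×26 = 12.272 kg.
% K₂O = 12.272 / 72.8 = 16.8571%.

16.86% K₂O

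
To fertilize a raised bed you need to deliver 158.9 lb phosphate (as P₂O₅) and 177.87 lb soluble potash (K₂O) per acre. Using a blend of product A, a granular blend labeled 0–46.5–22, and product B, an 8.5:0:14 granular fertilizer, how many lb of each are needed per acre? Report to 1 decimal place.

341.7 lb product A, 733.5 lb product B

Let a = lb of product A, b = lb of product B (per acre).
P₂O₅: 0.465·a + 0·b = 158.9
K₂O: 0.22·a + 0.14·b = 177.87
Eliminate b: (row1) − 0/0.14·(row2) → 0.465·a = 158.9, so a = 341.72.
Then b = (177.87 − 0.22·341.72) / 0.14 = 733.511.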